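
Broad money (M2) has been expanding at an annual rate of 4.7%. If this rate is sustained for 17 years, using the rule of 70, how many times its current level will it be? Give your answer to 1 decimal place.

Doubles every ≈ 14.89 years (70/4.7).
17 years is 1.14 doublings; 2^1.14 ≈ 2.2×.

roughly 2.2 times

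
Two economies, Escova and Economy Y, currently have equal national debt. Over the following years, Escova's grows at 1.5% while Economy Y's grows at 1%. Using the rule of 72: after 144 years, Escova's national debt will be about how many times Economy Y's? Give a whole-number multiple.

about 2 times

Only the 0.5-point difference matters.
72/0.5 ≈ 144.00 years per doubling of the ratio; 144 years gives 1.00 doublings, so ≈ 2×.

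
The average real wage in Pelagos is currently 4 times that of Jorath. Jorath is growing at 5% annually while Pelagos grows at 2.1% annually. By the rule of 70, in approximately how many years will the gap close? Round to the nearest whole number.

What matters is the difference: 2.9 pp.
Rule of 70 on the gap: the ratio halves every 70/2.9 ≈ 24.14 years.
A 4 times gap closes after 2 halvings: 2 × 24.14 ≈ 48 years.

about 48 years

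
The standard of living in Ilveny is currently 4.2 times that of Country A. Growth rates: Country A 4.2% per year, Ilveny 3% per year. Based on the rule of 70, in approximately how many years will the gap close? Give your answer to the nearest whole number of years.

Country A gains on Ilveny at 4.2% − 3% = 1.2 points a year.
At that relative rate the gap halves every 70/1.2 ≈ 58.33 years.
A 4.2 times gap takes log₂(4.2) ≈ 2.07 halvings to close: 2.07 × 58.33 ≈ 121 years.

121 years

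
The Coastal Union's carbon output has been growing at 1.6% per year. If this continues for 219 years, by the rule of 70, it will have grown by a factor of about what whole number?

At 1.6% one doubling takes ≈ 43.75 years; 219 years is 5 of them, so ×32.

32 times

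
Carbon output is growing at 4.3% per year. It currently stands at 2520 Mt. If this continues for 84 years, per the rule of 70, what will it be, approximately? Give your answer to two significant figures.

90000 Mt

It doubles every 70/4.3 ≈ 16.28 years, so 84 years is 5.16 doublings.
2^5.16 ≈ 35.75; 2520 × 35.75 ≈ 90000 Mt.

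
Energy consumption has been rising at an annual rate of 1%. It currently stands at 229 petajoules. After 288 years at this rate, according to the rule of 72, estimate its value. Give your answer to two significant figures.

about 3700 petajoules

It doubles every 72/1 ≈ 72.00 years, so 288 years is 4.00 doublings.
2^4.00 ≈ 16.00; 229 × 16.00 ≈ 3700 petajoules.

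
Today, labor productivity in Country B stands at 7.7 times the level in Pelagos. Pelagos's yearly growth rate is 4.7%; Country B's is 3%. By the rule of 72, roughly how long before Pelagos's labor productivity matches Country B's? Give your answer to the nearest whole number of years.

about 125 years

The growth-rate gap is 4.7% − 3% = 1.7 percentage points.
So the ratio between them halves every 72/1.7 ≈ 42.35 years.
A 7.7 times gap takes log₂(7.7) ≈ 2.94 halvings to close: 2.94 × 42.35 ≈ 125 years.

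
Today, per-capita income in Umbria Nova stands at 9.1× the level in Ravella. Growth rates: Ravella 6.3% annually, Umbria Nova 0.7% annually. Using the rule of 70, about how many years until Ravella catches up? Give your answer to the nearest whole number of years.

about 40 years

Ravella gains on Umbria Nova at 6.3% − 0.7% = 5.6 points a year.
At that relative rate the gap halves every 70/5.6 ≈ 12.50 years.
A 9.1× gap takes log₂(9.1) ≈ 3.19 halvings to close: 3.19 × 12.50 ≈ 40 years.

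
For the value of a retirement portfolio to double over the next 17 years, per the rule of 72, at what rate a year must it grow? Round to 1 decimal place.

72 / 17 ≈ 4.24, so about 4.2% a year.

around 4.2%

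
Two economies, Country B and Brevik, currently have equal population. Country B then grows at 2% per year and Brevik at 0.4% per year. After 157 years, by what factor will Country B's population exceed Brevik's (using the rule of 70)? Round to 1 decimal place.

Country B pulls ahead at 1.6 pp per year, so the ratio doubles every 70/1.6 ≈ 43.75 years.
In 157 years that's 3.59 doublings: 2^3.59 ≈ 12.0.

roughly 12.0 times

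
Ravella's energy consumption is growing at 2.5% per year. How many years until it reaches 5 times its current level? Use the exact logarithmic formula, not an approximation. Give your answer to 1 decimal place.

65.2 years

t = ln(5) / ln(1 + 0.025) = 1.6094 / 0.024693 ≈ 65.18.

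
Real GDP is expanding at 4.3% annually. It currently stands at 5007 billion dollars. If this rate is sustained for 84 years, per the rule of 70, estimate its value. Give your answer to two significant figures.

approximately 180000 billion dollars

Doubling time ≈ 70/4.3 = 16.28 years.
84 years is 84/16.28 ≈ 5.16 doublings, a factor of 2^5.16 ≈ 35.75.
5007 × 35.75 ≈ 180000 billion dollars.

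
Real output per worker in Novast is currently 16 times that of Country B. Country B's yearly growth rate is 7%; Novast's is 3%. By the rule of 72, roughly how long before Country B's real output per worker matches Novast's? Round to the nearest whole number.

around 72 years

Country B gains on Novast at 7% − 3% = 4 points a year.
At that relative rate the gap halves every 72/4 ≈ 18.00 years.
A 16 times gap closes after 4 halvings: 4 × 18.00 ≈ 72 years.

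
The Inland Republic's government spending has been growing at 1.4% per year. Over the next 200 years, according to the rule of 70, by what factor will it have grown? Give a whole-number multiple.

around 16 times

Doubling time ≈ 70/1.4 = 50.00 years.
200/50.00 ≈ 4 doublings, so about 2^4 = 16×.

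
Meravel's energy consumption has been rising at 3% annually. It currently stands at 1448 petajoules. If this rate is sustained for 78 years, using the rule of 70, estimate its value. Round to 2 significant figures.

roughly 15000 petajoules

Doubling time ≈ 70/3 = 23.33 years.
78 years is 78/23.33 ≈ 3.34 doublings, a factor of 2^3.34 ≈ 10.13.
1448 × 10.13 ≈ 15000 petajoules.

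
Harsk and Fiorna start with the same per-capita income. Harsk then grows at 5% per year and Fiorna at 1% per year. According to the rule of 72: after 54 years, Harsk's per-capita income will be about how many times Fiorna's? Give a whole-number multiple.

Only the 4-point difference matters.
72/4 ≈ 18.00 years per doubling of the ratio; 54 years gives 3.00 doublings, so ≈ 8×.

roughly 8 times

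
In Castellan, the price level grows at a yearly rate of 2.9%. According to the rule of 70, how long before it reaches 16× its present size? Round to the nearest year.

One doubling takes 70/2.9 = 24.14 years.
16× is 4 doublings, so 4 × 24.14 ≈ 97 years.

≈ 97 years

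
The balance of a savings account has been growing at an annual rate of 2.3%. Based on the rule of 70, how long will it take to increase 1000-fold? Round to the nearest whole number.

One doubling takes 70/2.3 = 30.43 years.
1000× is log₂ 1000 ≈ 9.97 doublings, so ≈ 9.97 × 30.43 = 303 years.

approximately 303 years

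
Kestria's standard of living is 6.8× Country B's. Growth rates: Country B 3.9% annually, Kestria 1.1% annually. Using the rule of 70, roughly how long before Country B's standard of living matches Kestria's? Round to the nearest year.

about 69 years

The growth-rate gap is 3.9% − 1.1% = 2.8 percentage points.
So the ratio between them halves every 70/2.8 ≈ 25.00 years.
A 6.8× gap takes log₂(6.8) ≈ 2.77 halvings to close: 2.77 × 25.00 ≈ 69 years.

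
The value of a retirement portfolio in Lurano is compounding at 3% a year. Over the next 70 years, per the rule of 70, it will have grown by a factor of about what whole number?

approximately 8 times

At 3% one doubling takes ≈ 23.33 years; 70 years is 3 of them, so ×8.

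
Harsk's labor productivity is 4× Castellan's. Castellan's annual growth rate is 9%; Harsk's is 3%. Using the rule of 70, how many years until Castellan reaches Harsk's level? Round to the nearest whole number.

What matters is the difference: 6 pp.
Rule of 70 on the gap: the ratio halves every 70/6 ≈ 11.67 years.
A 4× gap closes after 2 halvings: 2 × 11.67 ≈ 23 years.

23 years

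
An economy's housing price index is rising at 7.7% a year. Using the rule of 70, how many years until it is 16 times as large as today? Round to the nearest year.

around 36 years

At 7.7% it doubles every 70/7.7 ≈ 9.09 years.
16× is 4 doublings, so 4 × 9.09 ≈ 36 years.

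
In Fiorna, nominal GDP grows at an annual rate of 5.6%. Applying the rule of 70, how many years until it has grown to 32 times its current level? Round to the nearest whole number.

roughly 63 years

One doubling takes 70/5.6 = 12.50 years.
32 = 2^5, so 5 doublings → 63 years.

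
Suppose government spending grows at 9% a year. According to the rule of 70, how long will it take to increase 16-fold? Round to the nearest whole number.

Doubling time ≈ 70/9 = 7.78 years.
16× is 4 doublings, so 4 × 7.78 ≈ 31 years.

31 years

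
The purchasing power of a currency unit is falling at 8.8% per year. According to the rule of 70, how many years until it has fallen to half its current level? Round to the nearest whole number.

The rule works in reverse for decay: 70/8.8 ≈ 7.95 years to halve.

roughly 8 years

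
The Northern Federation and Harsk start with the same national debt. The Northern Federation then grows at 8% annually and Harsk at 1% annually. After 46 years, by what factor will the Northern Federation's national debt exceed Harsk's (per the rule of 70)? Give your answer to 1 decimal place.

approximately 24.3 times

Only the 7-point difference matters.
70/7 ≈ 10.00 years per doubling of the ratio; 46 years gives 4.60 doublings, so ≈ 24.3×.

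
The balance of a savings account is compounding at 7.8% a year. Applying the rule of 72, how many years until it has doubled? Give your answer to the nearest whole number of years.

72/7.8 ≈ 9.23, so it doubles roughly every 9 years.

roughly 9 years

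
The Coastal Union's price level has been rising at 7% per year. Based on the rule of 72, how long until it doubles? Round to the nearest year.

Doubling time ≈ 72 / 7 = 10.29 years.

around 10 years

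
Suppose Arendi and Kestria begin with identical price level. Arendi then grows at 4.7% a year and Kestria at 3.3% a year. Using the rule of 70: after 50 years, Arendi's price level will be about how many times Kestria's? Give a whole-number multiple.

approximately 2 times

Arendi pulls ahead at 1.4 pp per year, so the ratio doubles every 70/1.4 ≈ 50.00 years.
In 50 years that's 1.00 doublings: 2^1.00 ≈ 2.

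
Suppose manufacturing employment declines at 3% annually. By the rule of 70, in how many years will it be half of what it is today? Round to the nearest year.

Halving time ≈ 70 / 3 = 23.33 → 23 years.

≈ 23 years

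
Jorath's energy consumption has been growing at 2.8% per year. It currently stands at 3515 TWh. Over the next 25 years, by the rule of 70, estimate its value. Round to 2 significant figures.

≈ 7000 TWh

Doubling time ≈ 70/2.8 = 25.00 years.
25 years is 25/25.00 ≈ 1.00 doublings, a factor of 2^1.00 ≈ 2.00.
3515 × 2.00 ≈ 7000 TWh.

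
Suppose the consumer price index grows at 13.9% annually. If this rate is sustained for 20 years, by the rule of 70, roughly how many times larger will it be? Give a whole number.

approximately 16 times

70/13.9 ≈ 5.04 years per doubling.
20 years fits 4 doublings: 2^4 = 16.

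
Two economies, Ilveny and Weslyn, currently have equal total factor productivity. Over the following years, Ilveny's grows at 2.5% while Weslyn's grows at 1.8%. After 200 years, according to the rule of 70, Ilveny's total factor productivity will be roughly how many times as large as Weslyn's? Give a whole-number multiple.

about 4 times

Only the 0.7-point difference matters.
70/0.7 ≈ 100.00 years per doubling of the ratio; 200 years gives 2.00 doublings, so ≈ 4×.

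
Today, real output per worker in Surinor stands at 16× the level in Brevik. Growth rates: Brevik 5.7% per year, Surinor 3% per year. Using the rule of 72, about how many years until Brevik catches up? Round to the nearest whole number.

≈ 107 years

Brevik gains on Surinor at 5.7% − 3% = 2.7 points a year.
At that relative rate the gap halves every 72/2.7 ≈ 26.67 years.
A 16× gap closes after 4 halvings: 4 × 26.67 ≈ 107 years.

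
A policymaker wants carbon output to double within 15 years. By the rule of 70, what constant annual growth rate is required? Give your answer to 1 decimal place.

≈ 4.7%

70 / 15 ≈ 4.67, so about 4.7% a year.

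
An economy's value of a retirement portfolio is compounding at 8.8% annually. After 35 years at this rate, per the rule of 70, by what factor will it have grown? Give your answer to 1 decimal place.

Doubling time ≈ 70/8.8 = 7.95 years.
35 years / 7.95 ≈ 4.40 doublings → factor 2^4.40 ≈ 21.1.

≈ 21.1 times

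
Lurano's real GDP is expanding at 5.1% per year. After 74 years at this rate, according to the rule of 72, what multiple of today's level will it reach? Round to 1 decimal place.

Doubles every ≈ 14.12 years (72/5.1).
74 years is 5.24 doublings; 2^5.24 ≈ 37.8×.

37.8 times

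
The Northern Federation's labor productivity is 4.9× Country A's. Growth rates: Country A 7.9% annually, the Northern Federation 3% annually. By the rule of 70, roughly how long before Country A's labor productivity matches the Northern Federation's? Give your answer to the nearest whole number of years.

The growth-rate gap is 7.9% − 3% = 4.9 percentage points.
So the ratio between them halves every 70/4.9 ≈ 14.29 years.
A 4.9× gap takes log₂(4.9) ≈ 2.29 halvings to close: 2.29 × 14.29 ≈ 33 years.

around 33 years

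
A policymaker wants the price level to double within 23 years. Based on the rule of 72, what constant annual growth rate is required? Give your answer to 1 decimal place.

around 3.1% annually

72 / 23 ≈ 3.13, so about 3.1% annually.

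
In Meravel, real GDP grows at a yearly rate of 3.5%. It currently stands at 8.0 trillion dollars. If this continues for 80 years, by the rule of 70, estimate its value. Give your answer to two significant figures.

It doubles every 70/3.5 ≈ 20.00 years, so 80 years is 4.00 doublings.
2^4.00 ≈ 16.00; 8.0 × 16.00 ≈ 130 trillion dollars.

roughly 130 trillion dollars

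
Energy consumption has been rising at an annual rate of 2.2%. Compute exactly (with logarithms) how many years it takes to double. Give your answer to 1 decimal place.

31.9 years

t = ln(2) / ln(1 + 0.022) = 0.6931 / 0.021761 ≈ 31.85.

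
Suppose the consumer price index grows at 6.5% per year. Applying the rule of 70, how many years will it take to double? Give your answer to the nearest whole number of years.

At 6.5%, doubling takes about 70/6.5 = 10.77 years.

≈ 11 years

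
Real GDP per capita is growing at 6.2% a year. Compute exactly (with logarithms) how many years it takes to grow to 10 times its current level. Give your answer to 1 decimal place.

38.3 years

t = ln(10) / ln(1 + 0.062) = 2.3026 / 0.060154 ≈ 38.28.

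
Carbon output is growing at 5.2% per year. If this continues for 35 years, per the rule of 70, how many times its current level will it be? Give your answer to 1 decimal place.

roughly 6.1 times

Doubling time ≈ 70/5.2 = 13.46 years.
35 years / 13.46 ≈ 2.60 doublings → factor 2^2.60 ≈ 6.1.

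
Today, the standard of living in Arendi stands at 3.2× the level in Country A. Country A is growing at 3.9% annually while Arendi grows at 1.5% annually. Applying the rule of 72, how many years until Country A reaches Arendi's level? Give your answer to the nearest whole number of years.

What matters is the difference: 2.4 pp.
Rule of 72 on the gap: the ratio halves every 72/2.4 ≈ 30.00 years.
A 3.2× gap takes log₂(3.2) ≈ 1.68 halvings to close: 1.68 × 30.00 ≈ 50 years.

approximately 50 years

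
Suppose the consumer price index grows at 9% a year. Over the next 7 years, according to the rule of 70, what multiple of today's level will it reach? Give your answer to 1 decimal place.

Doubles every ≈ 7.78 years (70/9).
7 years is 0.90 doublings; 2^0.90 ≈ 1.9×.

around 1.9 times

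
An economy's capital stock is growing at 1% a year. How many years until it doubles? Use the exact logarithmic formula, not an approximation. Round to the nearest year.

70 years

t = ln(2) / ln(1 + 0.01) = 0.6931 / 0.009950 ≈ 69.66.
≈ 70 years.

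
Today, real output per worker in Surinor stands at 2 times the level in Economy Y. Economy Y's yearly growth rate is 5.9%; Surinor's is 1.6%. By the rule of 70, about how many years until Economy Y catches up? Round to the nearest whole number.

Economy Y gains on Surinor at 5.9% − 1.6% = 4.3 points a year.
At that relative rate the gap halves every 70/4.3 ≈ 16.28 years.
A 2 times gap closes after 1 halving: 1 × 16.28 ≈ 16 years.

roughly 16 years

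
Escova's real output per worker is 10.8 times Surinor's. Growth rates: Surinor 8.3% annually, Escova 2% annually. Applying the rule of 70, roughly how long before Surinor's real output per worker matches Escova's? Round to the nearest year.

38 years

Surinor gains on Escova at 8.3% − 2% = 6.3 points a year.
At that relative rate the gap halves every 70/6.3 ≈ 11.11 years.
A 10.8 times gap takes log₂(10.8) ≈ 3.43 halvings to close: 3.43 × 11.11 ≈ 38 years.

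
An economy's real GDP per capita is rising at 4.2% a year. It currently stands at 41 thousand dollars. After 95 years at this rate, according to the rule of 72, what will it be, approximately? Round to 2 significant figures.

1900 thousand dollars

Doubling time ≈ 72/4.2 = 17.14 years.
95 years is 95/17.14 ≈ 5.54 doublings, a factor of 2^5.54 ≈ 46.53.
41 × 46.53 ≈ 1900 thousand dollars.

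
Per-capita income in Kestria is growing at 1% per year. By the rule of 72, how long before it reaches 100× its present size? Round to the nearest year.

One doubling takes 72/1 = 72.00 years.
100× is log₂ 100 ≈ 6.64 doublings, so ≈ 6.64 × 72.00 = 478 years.

around 478 years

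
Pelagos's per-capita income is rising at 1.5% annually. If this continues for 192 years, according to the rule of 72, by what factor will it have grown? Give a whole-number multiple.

72/1.5 ≈ 48.00 years per doubling.
192 years fits 4 doublings: 2^4 = 16.

about 16 times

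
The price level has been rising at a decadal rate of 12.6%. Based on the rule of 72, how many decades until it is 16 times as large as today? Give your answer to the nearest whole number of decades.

approximately 23 decades

One doubling takes 72/12.6 = 5.71 decades.
Getting to 16× needs 4 doublings: 4 × 5.71 ≈ 23 decades.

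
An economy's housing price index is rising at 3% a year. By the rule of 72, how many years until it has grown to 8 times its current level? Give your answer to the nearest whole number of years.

about 72 years

At 3% it doubles every 72/3 ≈ 24.00 years.
8× is 3 doublings, so 3 × 24.00 ≈ 72 years.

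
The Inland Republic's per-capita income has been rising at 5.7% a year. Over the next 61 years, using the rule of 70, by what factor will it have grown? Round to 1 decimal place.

Doubles every ≈ 12.28 years (70/5.7).
61 years is 4.97 doublings; 2^4.97 ≈ 31.3×.

31.3 times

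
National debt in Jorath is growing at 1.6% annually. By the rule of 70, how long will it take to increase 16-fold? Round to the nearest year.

175 years

One doubling takes 70/1.6 = 43.75 years.
16 = 2^4, so 4 doublings → 175 years.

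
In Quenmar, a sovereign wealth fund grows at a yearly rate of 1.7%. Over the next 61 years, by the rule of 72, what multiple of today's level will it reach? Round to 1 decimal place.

Doubling time ≈ 72/1.7 = 42.35 years.
61 years / 42.35 ≈ 1.44 doublings → factor 2^1.44 ≈ 2.7.

about 2.7 times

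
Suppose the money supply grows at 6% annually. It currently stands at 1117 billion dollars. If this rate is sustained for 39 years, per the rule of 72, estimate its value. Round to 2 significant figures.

11000 billion dollars

Doubling time ≈ 72/6 = 12.00 years.
39 years is 39/12.00 ≈ 3.25 doublings, a factor of 2^3.25 ≈ 9.51.
1117 × 9.51 ≈ 11000 billion dollars.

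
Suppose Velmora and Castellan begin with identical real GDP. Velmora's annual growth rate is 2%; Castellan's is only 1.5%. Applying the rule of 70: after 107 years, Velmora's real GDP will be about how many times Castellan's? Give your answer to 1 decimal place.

≈ 1.7 times

Only the 0.5-point difference matters.
70/0.5 ≈ 140.00 years per doubling of the ratio; 107 years gives 0.76 doublings, so ≈ 1.7×.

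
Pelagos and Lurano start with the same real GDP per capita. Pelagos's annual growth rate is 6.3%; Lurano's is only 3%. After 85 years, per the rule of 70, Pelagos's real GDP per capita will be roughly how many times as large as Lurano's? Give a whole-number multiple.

Rate gap = 6.3% − 3% = 3.3 points.
The ratio doubles every 70/3.3 ≈ 21.21 years.
85/21.21 ≈ 4.01 doublings → ratio ≈ 2^4.01 ≈ 16.

about 16 times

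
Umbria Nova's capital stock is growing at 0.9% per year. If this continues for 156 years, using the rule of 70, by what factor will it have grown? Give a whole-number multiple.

around 4 times

70/0.9 ≈ 77.78 years per doubling.
156 years fits 2 doublings: 2^2 = 4.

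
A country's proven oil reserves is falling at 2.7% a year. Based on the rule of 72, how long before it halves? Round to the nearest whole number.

about 27 years

The rule works in reverse for decay: 72/2.7 ≈ 26.67 years to halve.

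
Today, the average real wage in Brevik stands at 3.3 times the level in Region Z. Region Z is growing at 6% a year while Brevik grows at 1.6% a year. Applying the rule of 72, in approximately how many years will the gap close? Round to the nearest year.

The growth-rate gap is 6% − 1.6% = 4.4 percentage points.
So the ratio between them halves every 72/4.4 ≈ 16.36 years.
A 3.3 times gap takes log₂(3.3) ≈ 1.72 halvings to close: 1.72 × 16.36 ≈ 28 years.

roughly 28 years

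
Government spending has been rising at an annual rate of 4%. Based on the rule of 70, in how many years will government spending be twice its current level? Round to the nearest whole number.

At 4%, doubling takes about 70/4 = 17.50 years.

18 years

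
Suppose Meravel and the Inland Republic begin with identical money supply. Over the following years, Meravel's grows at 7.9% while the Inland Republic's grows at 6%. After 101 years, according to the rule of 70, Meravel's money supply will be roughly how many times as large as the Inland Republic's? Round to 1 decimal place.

Rate gap = 7.9% − 6% = 1.9 points.
The ratio doubles every 70/1.9 ≈ 36.84 years.
101/36.84 ≈ 2.74 doublings → ratio ≈ 2^2.74 ≈ 6.7.

about 6.7 times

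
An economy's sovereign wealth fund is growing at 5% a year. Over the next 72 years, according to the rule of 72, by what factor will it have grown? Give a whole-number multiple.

around 32 times

72/5 ≈ 14.40 years per doubling.
72 years fits 5 doublings: 2^5 = 32.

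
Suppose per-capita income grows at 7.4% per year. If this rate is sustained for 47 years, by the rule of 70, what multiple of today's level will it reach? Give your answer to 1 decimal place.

approximately 31.3 times

Doubles every ≈ 9.46 years (70/7.4).
47 years is 4.97 doublings; 2^4.97 ≈ 31.3×.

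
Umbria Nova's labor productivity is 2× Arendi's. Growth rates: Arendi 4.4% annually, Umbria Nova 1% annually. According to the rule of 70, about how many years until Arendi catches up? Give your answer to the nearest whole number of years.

21 years

What matters is the difference: 3.4 pp.
Rule of 70 on the gap: the ratio halves every 70/3.4 ≈ 20.59 years.
A 2× gap closes after 1 halving: 1 × 20.59 ≈ 21 years.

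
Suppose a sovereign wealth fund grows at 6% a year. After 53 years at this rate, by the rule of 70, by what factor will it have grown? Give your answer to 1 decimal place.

about 23.3 times

Doubling time ≈ 70/6 = 11.67 years.
53 years / 11.67 ≈ 4.54 doublings → factor 2^4.54 ≈ 23.3.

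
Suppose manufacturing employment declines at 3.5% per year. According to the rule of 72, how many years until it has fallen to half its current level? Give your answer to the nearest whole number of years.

21 years

The rule works in reverse for decay: 72/3.5 ≈ 20.57 years to halve.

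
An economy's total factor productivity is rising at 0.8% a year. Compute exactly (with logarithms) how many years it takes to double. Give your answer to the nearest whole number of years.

87 years

t = ln(2) / ln(1 + 0.008) = 0.6931 / 0.007968 ≈ 86.99.
≈ 87 years.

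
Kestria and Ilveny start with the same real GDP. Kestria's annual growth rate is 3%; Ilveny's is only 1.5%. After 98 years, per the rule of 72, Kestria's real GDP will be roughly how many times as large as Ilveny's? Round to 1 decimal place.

Kestria pulls ahead at 1.5 pp per year, so the ratio doubles every 72/1.5 ≈ 48.00 years.
In 98 years that's 2.04 doublings: 2^2.04 ≈ 4.1.

≈ 4.1 times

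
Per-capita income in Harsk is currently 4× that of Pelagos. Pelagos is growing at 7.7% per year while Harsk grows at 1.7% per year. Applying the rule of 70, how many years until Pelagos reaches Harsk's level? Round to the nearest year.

roughly 23 years

Pelagos gains on Harsk at 7.7% − 1.7% = 6 points a year.
At that relative rate the gap halves every 70/6 ≈ 11.67 years.
A 4× gap closes after 2 halvings: 2 × 11.67 ≈ 23 years.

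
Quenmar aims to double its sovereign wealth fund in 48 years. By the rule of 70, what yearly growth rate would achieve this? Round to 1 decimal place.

1.5%

70 / 48 ≈ 1.46, so about 1.5% per year.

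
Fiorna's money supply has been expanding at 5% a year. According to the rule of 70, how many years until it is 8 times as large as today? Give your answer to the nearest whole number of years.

roughly 42 years

At 5% it doubles every 70/5 ≈ 14.00 years.
8 = 2^3, so 3 doublings → 42 years.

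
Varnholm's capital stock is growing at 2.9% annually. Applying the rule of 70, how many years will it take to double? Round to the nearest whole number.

24 years

70/2.9 ≈ 24.14, so it doubles roughly every 24 years.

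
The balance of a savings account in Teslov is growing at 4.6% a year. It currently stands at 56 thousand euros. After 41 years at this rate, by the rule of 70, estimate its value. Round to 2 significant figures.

roughly 360 thousand euros

It doubles every 70/4.6 ≈ 15.22 years, so 41 years is 2.69 doublings.
2^2.69 ≈ 6.45; 56 × 6.45 ≈ 360 thousand euros.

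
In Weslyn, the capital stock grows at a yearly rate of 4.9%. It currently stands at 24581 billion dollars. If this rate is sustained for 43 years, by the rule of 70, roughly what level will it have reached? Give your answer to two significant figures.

around 200000 billion dollars

It doubles every 70/4.9 ≈ 14.29 years, so 43 years is 3.01 doublings.
2^3.01 ≈ 8.06; 24581 × 8.06 ≈ 200000 billion dollars.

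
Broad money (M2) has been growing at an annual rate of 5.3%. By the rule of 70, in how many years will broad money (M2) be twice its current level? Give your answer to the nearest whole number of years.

≈ 13 years

70/5.3 ≈ 13.21, so it doubles roughly every 13 years.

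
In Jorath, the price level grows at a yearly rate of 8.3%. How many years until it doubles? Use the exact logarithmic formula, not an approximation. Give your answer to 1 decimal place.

t = ln(2) / ln(1 + 0.083) = 0.6931 / 0.079735 ≈ 8.69.

8.7 years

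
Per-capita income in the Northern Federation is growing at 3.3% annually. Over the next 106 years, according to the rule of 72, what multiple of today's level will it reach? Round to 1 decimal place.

Doubles every ≈ 21.82 years (72/3.3).
106 years is 4.86 doublings; 2^4.86 ≈ 29.0×.

about 29.0 times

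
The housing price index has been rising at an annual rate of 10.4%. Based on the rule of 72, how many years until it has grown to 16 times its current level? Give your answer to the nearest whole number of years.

around 28 years

Doubling time ≈ 72/10.4 = 6.92 years.
16 = 2^4, so 4 doublings → 28 years.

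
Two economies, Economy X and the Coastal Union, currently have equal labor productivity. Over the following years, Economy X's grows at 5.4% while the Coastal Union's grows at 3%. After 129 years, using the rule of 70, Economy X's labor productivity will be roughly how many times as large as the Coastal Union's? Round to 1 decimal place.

Rate gap = 5.4% − 3% = 2.4 points.
The ratio doubles every 70/2.4 ≈ 29.17 years.
129/29.17 ≈ 4.42 doublings → ratio ≈ 2^4.42 ≈ 21.4.

approximately 21.4 times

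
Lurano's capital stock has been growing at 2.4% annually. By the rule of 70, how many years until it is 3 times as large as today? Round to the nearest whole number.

46 years

One doubling takes 70/2.4 = 29.17 years.
3× is log₂ 3 ≈ 1.58 doublings, so ≈ 1.58 × 29.17 = 46 years.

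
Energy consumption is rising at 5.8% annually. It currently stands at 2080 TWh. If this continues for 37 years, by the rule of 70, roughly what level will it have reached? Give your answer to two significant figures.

Doubling time ≈ 70/5.8 = 12.07 years.
37 years is 37/12.07 ≈ 3.07 doublings, a factor of 2^3.07 ≈ 8.40.
2080 × 8.40 ≈ 17000 TWh.

≈ 17000 TWh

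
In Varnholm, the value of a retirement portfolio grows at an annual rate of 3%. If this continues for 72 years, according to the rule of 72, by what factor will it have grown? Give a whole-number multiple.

Doubling time ≈ 72/3 = 24.00 years.
72/24.00 ≈ 3 doublings, so about 2^3 = 8×.

around 8 times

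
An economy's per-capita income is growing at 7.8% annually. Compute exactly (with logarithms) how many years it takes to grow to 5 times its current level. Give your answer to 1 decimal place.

t = ln(5) / ln(1 + 0.078) = 1.6094 / 0.075107 ≈ 21.43.

21.4 years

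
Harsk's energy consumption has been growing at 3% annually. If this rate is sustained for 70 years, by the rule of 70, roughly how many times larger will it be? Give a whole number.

70/3 ≈ 23.33 years per doubling.
70 years fits 3 doublings: 2^3 = 8.

≈ 8 times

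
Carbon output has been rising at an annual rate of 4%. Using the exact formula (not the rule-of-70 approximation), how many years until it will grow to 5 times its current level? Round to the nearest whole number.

t = ln(5) / ln(1 + 0.04) = 1.6094 / 0.039221 ≈ 41.03.
≈ 41 years.

41 years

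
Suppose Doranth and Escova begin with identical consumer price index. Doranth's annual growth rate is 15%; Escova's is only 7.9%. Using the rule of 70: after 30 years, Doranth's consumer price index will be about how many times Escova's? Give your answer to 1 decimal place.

roughly 8.2 times

Doranth pulls ahead at 7.1 pp per year, so the ratio doubles every 70/7.1 ≈ 9.86 years.
In 30 years that's 3.04 doublings: 2^3.04 ≈ 8.2.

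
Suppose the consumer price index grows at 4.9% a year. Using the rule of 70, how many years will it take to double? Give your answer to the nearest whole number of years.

≈ 14 years

70/4.9 ≈ 14.29, so it doubles roughly every 14 years.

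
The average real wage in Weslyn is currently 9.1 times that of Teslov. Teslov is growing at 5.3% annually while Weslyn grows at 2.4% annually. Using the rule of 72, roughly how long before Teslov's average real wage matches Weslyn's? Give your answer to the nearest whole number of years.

The growth-rate gap is 5.3% − 2.4% = 2.9 percentage points.
So the ratio between them halves every 72/2.9 ≈ 24.83 years.
A 9.1 times gap takes log₂(9.1) ≈ 3.19 halvings to close: 3.19 × 24.83 ≈ 79 years.

≈ 79 years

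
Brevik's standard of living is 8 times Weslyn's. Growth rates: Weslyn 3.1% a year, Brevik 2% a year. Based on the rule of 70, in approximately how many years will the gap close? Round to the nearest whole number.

roughly 191 years

Weslyn gains on Brevik at 3.1% − 2% = 1.1 points a year.
At that relative rate the gap halves every 70/1.1 ≈ 63.64 years.
An 8 times gap closes after 3 halvings: 3 × 63.64 ≈ 191 years.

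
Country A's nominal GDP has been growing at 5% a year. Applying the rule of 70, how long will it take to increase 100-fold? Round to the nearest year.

around 93 years

Doubling time ≈ 70/5 = 14.00 years.
100× is log₂ 100 ≈ 6.64 doublings, so ≈ 6.64 × 14.00 = 93 years.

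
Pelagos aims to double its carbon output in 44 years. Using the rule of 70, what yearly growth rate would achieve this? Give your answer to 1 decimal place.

about 1.6%

70 / 44 ≈ 1.59, so about 1.6% per year.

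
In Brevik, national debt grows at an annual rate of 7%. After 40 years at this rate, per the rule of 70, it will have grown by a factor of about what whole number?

70/7 ≈ 10.00 years per doubling.
40 years fits 4 doublings: 2^4 = 16.

≈ 16 times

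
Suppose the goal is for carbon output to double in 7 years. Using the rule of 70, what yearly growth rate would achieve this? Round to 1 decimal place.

70 / 7 ≈ 10.00, so about 10.0% per year.

≈ 10.0%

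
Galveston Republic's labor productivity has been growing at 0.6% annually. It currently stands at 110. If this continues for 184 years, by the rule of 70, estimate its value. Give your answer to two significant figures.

330

It doubles every 70/0.6 ≈ 116.67 years, so 184 years is 1.58 doublings.
2^1.58 ≈ 2.99; 110 × 2.99 ≈ 330.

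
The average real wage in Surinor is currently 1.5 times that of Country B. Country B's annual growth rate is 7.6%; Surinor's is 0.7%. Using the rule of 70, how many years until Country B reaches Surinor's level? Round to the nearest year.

What matters is the difference: 6.9 pp.
Rule of 70 on the gap: the ratio halves every 70/6.9 ≈ 10.14 years.
A 1.5 times gap takes log₂(1.5) ≈ 0.58 halvings to close: 0.58 × 10.14 ≈ 6 years.

about 6 years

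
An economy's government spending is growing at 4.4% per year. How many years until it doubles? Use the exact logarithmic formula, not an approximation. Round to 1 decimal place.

16.1 years

t = ln(2) / ln(1 + 0.044) = 0.6931 / 0.043059 ≈ 16.10.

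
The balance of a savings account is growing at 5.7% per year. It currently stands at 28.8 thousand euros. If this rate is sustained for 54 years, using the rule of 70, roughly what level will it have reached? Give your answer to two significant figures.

around 610 thousand euros

Doubling time ≈ 70/5.7 = 12.28 years.
54 years is 54/12.28 ≈ 4.40 doublings, a factor of 2^4.40 ≈ 21.11.
28.8 × 21.11 ≈ 610 thousand euros.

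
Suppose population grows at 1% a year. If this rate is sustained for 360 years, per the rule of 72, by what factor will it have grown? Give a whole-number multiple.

roughly 32 times

Doubling time ≈ 72/1 = 72.00 years.
360/72.00 ≈ 5 doublings, so about 2^5 = 32×.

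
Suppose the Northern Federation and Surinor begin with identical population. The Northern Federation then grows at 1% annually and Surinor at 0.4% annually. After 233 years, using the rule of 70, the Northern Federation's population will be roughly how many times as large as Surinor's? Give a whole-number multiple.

Only the 0.6-point difference matters.
70/0.6 ≈ 116.67 years per doubling of the ratio; 233 years gives 2.00 doublings, so ≈ 4×.

≈ 4 times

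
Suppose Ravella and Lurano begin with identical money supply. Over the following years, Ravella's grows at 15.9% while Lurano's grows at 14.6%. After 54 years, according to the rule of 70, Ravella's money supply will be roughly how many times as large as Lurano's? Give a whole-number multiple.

2 times

Only the 1.3-point difference matters.
70/1.3 ≈ 53.85 years per doubling of the ratio; 54 years gives 1.00 doublings, so ≈ 2×.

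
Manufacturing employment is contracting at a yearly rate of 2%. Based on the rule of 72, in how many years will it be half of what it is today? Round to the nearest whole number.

36 years

Halving time ≈ 72 / 2 = 36.00 → 36 years.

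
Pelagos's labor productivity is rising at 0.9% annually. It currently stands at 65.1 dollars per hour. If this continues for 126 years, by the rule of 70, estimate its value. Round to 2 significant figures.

It doubles every 70/0.9 ≈ 77.78 years, so 126 years is 1.62 doublings.
2^1.62 ≈ 3.07; 65.1 × 3.07 ≈ 200 dollars per hour.

about 200 dollars per hour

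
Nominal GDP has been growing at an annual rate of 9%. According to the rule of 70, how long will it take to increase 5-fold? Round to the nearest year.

approximately 18 years

At 9% it doubles every 70/9 ≈ 7.78 years.
Reaching 5× takes log₂(5) ≈ 2.32 doublings.
2.32 × 7.78 ≈ 18 years.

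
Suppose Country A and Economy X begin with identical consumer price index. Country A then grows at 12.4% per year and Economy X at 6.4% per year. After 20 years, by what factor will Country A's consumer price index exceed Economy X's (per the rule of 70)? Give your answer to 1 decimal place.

Rate gap = 12.4% − 6.4% = 6 points.
The ratio doubles every 70/6 ≈ 11.67 years.
20/11.67 ≈ 1.71 doublings → ratio ≈ 2^1.71 ≈ 3.3.

roughly 3.3 times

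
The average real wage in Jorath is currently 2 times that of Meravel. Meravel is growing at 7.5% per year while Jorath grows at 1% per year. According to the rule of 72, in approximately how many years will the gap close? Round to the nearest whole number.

Meravel gains on Jorath at 7.5% − 1% = 6.5 points a year.
At that relative rate the gap halves every 72/6.5 ≈ 11.08 years.
A 2 times gap closes after 1 halving: 1 × 11.08 ≈ 11 years.

approximately 11 years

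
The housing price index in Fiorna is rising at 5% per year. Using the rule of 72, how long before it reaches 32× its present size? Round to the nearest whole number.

One doubling takes 72/5 = 14.40 years.
Getting to 32× needs 5 doublings: 5 × 14.40 ≈ 72 years.

72 years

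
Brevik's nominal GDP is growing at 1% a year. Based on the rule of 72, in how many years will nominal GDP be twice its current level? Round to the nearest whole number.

Doubling time ≈ 72 / 1 = 72.00 years.

around 72 years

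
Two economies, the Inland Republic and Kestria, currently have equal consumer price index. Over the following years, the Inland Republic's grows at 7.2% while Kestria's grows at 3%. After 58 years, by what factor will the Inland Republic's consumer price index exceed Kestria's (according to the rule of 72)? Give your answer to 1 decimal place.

Rate gap = 7.2% − 3% = 4.2 points.
The ratio doubles every 72/4.2 ≈ 17.14 years.
58/17.14 ≈ 3.38 doublings → ratio ≈ 2^3.38 ≈ 10.4.

approximately 10.4 times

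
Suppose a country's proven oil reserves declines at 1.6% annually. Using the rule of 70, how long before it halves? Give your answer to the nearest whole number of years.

Halving time ≈ 70 / 1.6 = 43.75 → 44 years.

approximately 44 years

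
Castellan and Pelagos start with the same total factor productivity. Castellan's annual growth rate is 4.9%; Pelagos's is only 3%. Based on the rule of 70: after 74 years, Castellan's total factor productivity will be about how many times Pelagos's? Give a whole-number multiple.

around 4 times

Rate gap = 4.9% − 3% = 1.9 points.
The ratio doubles every 70/1.9 ≈ 36.84 years.
74/36.84 ≈ 2.01 doublings → ratio ≈ 2^2.01 ≈ 4.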